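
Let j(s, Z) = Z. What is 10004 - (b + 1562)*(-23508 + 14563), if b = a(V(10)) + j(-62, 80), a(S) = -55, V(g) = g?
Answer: 14205719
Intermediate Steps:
b = 25 (b = -55 + 80 = 25)
10004 - (b + 1562)*(-23508 + 14563) = 10004 - (25 + 1562)*(-23508 + 14563) = 10004 - 1587*(-8945) = 10004 - 1*(-14195715) = 10004 + 14195715 = 14205719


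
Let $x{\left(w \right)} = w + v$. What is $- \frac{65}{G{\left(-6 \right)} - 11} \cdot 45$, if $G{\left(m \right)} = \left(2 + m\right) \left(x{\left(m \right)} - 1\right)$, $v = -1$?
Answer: $- \frac{975}{7} \approx -139.29$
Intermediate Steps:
$x{\left(w \right)} = -1 + w$ ($x{\left(w \right)} = w - 1 = -1 + w$)
$G{\left(m \right)} = \left(-2 + m\right) \left(2 + m\right)$ ($G{\left(m \right)} = \left(2 + m\right) \left(\left(-1 + m\right) - 1\right) = \left(2 + m\right) \left(-2 + m\right) = \left(-2 + m\right) \left(2 + m\right)$)
$- \frac{65}{G{\left(-6 \right)} - 11} \cdot 45 = - \frac{65}{\left(-4 + \left(-6\right)^{2}\right) - 11} \cdot 45 = - \frac{65}{\left(-4 + 36\right) - 11} \cdot 45 = - \frac{65}{32 - 11} \cdot 45 = - \frac{65}{21} \cdot 45 = \left(-65\right) \frac{1}{21} \cdot 45 = \left(- \frac{65}{21}\right) 45 = - \frac{975}{7}$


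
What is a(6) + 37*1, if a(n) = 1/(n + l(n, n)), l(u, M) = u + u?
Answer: 667/18 ≈ 37.056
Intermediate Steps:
l(u, M) = 2*u
a(n) = 1/(3*n) (a(n) = 1/(n + 2*n) = 1/(3*n))
a(6) + 37*1 = (⅓)/6 + 37*1 = (⅓)*(⅙) + 37 = 1/18 + 37 = 667/18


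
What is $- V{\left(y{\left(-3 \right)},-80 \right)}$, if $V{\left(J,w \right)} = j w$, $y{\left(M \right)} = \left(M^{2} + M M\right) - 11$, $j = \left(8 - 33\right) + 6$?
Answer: $-1520$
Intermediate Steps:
$j = -19$ ($j = -25 + 6 = -19$)
$y{\left(M \right)} = -11 + 2 M^{2}$ ($y{\left(M \right)} = \left(M^{2} + M^{2}\right) - 11 = 2 M^{2} - 11 = -11 + 2 M^{2}$)
$V{\left(J,w \right)} = - 19 w$
$- V{\left(y{\left(-3 \right)},-80 \right)} = - \left(-19\right) \left(-80\right) = \left(-1\right) 1520 = -1520$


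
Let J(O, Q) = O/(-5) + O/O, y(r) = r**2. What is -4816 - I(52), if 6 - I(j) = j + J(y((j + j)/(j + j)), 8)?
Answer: -23846/5 ≈ -4769.2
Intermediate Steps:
J(O, Q) = 1 - O/5 (J(O, Q) = O*(-1/5) + 1 = -O/5 + 1 = 1 - O/5)
I(j) = 26/5 - j (I(j) = 6 - (j + (1 - ((j + j)/(j + j))**2/5)) = 6 - (j + (1 - ((2*j)/((2*j)))**2/5)) = 6 - (j + (1 - ((2*j)*(1/(2*j)))**2/5)) = 6 - (j + (1 - 1/5*1**2)) = 6 - (j + (1 - 1/5*1)) = 6 - (j + (1 - 1/5)) = 6 - (j + 4/5) = 6 - (4/5 + j) = 6 + (-4/5 - j) = 26/5 - j)
-4816 - I(52) = -4816 - (26/5 - 1*52) = -4816 - (26/5 - 52) = -4816 - 1*(-234/5) = -4816 + 234/5 = -23846/5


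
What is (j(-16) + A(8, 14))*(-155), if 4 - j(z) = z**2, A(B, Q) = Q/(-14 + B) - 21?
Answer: 128030/3 ≈ 42677.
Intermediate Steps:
A(B, Q) = -21 + Q/(-14 + B) (A(B, Q) = Q/(-14 + B) - 21 = -21 + Q/(-14 + B))
j(z) = 4 - z**2
(j(-16) + A(8, 14))*(-155) = ((4 - 1*(-16)**2) + (294 + 14 - 21*8)/(-14 + 8))*(-155) = ((4 - 1*256) + (294 + 14 - 168)/(-6))*(-155) = ((4 - 256) - 1/6*140)*(-155) = (-252 - 70/3)*(-155) = -826/3*(-155) = 128030/3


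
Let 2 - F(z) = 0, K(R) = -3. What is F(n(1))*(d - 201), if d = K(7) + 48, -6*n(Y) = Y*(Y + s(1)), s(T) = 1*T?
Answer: -312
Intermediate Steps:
s(T) = T
n(Y) = -Y*(1 + Y)/6 (n(Y) = -Y*(Y + 1)/6 = -Y*(1 + Y)/6)
d = 45 (d = -3 + 48 = 45)
F(z) = 2 (F(z) = 2 - 1*0 = 2 + 0 = 2)
F(n(1))*(d - 201) = 2*(45 - 201) = 2*(-156) = -312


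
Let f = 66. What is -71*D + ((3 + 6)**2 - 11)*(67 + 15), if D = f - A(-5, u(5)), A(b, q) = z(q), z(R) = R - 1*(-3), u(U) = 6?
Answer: 1693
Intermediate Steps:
z(R) = 3 + R (z(R) = R + 3 = 3 + R)
A(b, q) = 3 + q
D = 57 (D = 66 - (3 + 6) = 66 - 1*9 = 66 - 9 = 57)
-71*D + ((3 + 6)**2 - 11)*(67 + 15) = -71*57 + ((3 + 6)**2 - 11)*(67 + 15) = -4047 + (9**2 - 11)*82 = -4047 + (81 - 11)*82 = -4047 + 70*82 = -4047 + 5740 = 1693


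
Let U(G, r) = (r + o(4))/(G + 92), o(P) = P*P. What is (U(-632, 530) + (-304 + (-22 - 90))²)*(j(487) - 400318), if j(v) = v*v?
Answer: -847012451467/30 ≈ -2.8234e+10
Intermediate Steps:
o(P) = P²
j(v) = v²
U(G, r) = (16 + r)/(92 + G) (U(G, r) = (r + 4²)/(G + 92) = (r + 16)/(92 + G) = (16 + r)/(92 + G))
(U(-632, 530) + (-304 + (-22 - 90))²)*(j(487) - 400318) = ((16 + 530)/(92 - 632) + (-304 + (-22 - 90))²)*(487² - 400318) = (546/(-540) + (-304 - 112)²)*(237169 - 400318) = (-1/540*546 + (-416)²)*(-163149) = (-91/90 + 173056)*(-163149) = (15574949/90)*(-163149) = -847012451467/30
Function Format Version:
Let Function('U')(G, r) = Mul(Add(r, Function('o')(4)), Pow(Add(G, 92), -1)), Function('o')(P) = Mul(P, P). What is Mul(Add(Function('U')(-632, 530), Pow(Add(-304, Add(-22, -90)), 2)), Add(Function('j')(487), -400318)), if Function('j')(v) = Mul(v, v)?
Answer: Rational(-847012451467, 30) ≈ -2.8234e+10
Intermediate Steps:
Function('o')(P) = Pow(P, 2)
Function('j')(v) = Pow(v, 2)
Function('U')(G, r) = Mul(Pow(Add(92, G), -1), Add(16, r)) (Function('U')(G, r) = Mul(Add(r, Pow(4, 2)), Pow(Add(G, 92), -1)) = Mul(Add(r, 16), Pow(Add(92, G), -1)) = Mul(Add(16, r), Pow(Add(92, G), -1)) = Mul(Pow(Add(92, G), -1), Add(16, r)))
Mul(Add(Function('U')(-632, 530), Pow(Add(-304, Add(-22, -90)), 2)), Add(Function('j')(487), -400318)) = Mul(Add(Mul(Pow(Add(92, -632), -1), Add(16, 530)), Pow(Add(-304, Add(-22, -90)), 2)), Add(Pow(487, 2), -400318)) = Mul(Add(Mul(Pow(-540, -1), 546), Pow(Add(-304, -112), 2)), Add(237169, -400318)) = Mul(Add(Mul(Rational(-1, 540), 546), Pow(-416, 2)), -163149) = Mul(Add(Rational(-91, 90), 173056), -163149) = Mul(Rational(15574949, 90), -163149) = Rational(-847012451467, 30)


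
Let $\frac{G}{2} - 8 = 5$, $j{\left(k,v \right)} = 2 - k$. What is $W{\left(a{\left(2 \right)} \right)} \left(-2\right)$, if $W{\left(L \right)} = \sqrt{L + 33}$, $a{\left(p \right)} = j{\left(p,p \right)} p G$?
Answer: $- 2 \sqrt{33} \approx -11.489$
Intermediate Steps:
$G = 26$ ($G = 16 + 2 \cdot 5 = 16 + 10 = 26$)
$a{\left(p \right)} = 26 p \left(2 - p\right)$ ($a{\left(p \right)} = \left(2 - p\right) p 26 = p \left(2 - p\right) 26 = 26 p \left(2 - p\right)$)
$W{\left(L \right)} = \sqrt{33 + L}$
$W{\left(a{\left(2 \right)} \right)} \left(-2\right) = \sqrt{33 + 26 \cdot 2 \left(2 - 2\right)} \left(-2\right) = \sqrt{33 + 26 \cdot 2 \cdot 0} \left(-2\right) = \sqrt{33 + 0} \left(-2\right) = \sqrt{33} \left(-2\right) = - 2 \sqrt{33}$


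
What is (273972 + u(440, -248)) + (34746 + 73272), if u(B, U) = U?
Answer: 381742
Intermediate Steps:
(273972 + u(440, -248)) + (34746 + 73272) = (273972 - 248) + (34746 + 73272) = 273724 + 108018 = 381742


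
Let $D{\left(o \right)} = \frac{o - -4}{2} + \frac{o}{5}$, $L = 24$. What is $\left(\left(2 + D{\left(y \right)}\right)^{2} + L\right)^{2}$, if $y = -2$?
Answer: $\frac{591361}{625} \approx 946.18$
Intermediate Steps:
$D{\left(o \right)} = 2 + \frac{7 o}{10}$ ($D{\left(o \right)} = \left(o + 4\right) \frac{1}{2} + o \frac{1}{5} = \left(4 + o\right) \frac{1}{2} + \frac{o}{5} = \left(2 + \frac{o}{2}\right) + \frac{o}{5} = 2 + \frac{7 o}{10}$)
$\left(\left(2 + D{\left(y \right)}\right)^{2} + L\right)^{2} = \left(\left(2 + \left(2 + \frac{7}{10} \left(-2\right)\right)\right)^{2} + 24\right)^{2} = \left(\left(2 + \left(2 - \frac{7}{5}\right)\right)^{2} + 24\right)^{2} = \left(\left(2 + \frac{3}{5}\right)^{2} + 24\right)^{2} = \left(\left(\frac{13}{5}\right)^{2} + 24\right)^{2} = \left(\frac{169}{25} + 24\right)^{2} = \left(\frac{769}{25}\right)^{2} = \frac{591361}{625}$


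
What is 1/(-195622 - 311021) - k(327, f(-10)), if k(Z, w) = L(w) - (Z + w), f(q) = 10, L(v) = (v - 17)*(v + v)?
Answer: 241668710/506643 ≈ 477.00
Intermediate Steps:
L(v) = 2*v*(-17 + v) (L(v) = (-17 + v)*(2*v) = 2*v*(-17 + v))
k(Z, w) = -Z - w + 2*w*(-17 + w) (k(Z, w) = 2*w*(-17 + w) - (Z + w) = 2*w*(-17 + w) + (-Z - w) = -Z - w + 2*w*(-17 + w))
1/(-195622 - 311021) - k(327, f(-10)) = 1/(-195622 - 311021) - (-1*327 - 1*10 + 2*10*(-17 + 10)) = 1/(-506643) - (-327 - 10 + 2*10*(-7)) = -1/506643 - (-327 - 10 - 140) = -1/506643 - 1*(-477) = -1/506643 + 477 = 241668710/506643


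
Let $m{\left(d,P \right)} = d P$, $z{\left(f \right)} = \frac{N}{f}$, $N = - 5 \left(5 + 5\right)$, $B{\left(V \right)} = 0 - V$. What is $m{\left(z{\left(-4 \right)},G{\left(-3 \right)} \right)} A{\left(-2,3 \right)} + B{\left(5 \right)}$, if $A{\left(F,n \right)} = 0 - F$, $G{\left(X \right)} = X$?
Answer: $-80$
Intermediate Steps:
$B{\left(V \right)} = - V$
$A{\left(F,n \right)} = - F$
$N = -50$ ($N = \left(-5\right) 10 = -50$)
$z{\left(f \right)} = - \frac{50}{f}$
$m{\left(d,P \right)} = P d$
$m{\left(z{\left(-4 \right)},G{\left(-3 \right)} \right)} A{\left(-2,3 \right)} + B{\left(5 \right)} = - 3 \left(- \frac{50}{-4}\right) \left(\left(-1\right) \left(-2\right)\right) - 5 = - 3 \left(\left(-50\right) \left(- \frac{1}{4}\right)\right) 2 - 5 = \left(-3\right) \frac{25}{2} \cdot 2 - 5 = \left(- \frac{75}{2}\right) 2 - 5 = -75 - 5 = -80$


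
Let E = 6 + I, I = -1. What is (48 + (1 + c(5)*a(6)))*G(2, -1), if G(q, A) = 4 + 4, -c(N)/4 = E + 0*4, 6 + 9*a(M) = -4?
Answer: 5128/9 ≈ 569.78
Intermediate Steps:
a(M) = -10/9 (a(M) = -⅔ + (⅑)*(-4) = -⅔ - 4/9 = -10/9)
E = 5 (E = 6 - 1 = 5)
c(N) = -20 (c(N) = -4*(5 + 0*4) = -4*(5 + 0) = -4*5 = -20)
G(q, A) = 8
(48 + (1 + c(5)*a(6)))*G(2, -1) = (48 + (1 - 20*(-10/9)))*8 = (48 + (1 + 200/9))*8 = (48 + 209/9)*8 = (641/9)*8 = 5128/9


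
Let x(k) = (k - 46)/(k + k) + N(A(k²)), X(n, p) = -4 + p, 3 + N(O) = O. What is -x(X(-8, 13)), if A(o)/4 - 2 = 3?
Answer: -269/18 ≈ -14.944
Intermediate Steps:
A(o) = 20 (A(o) = 8 + 4*3 = 8 + 12 = 20)
N(O) = -3 + O
x(k) = 17 + (-46 + k)/(2*k) (x(k) = (k - 46)/(k + k) + (-3 + 20) = (-46 + k)/((2*k)) + 17 = (-46 + k)*(1/(2*k)) + 17 = (-46 + k)/(2*k) + 17 = 17 + (-46 + k)/(2*k))
-x(X(-8, 13)) = -(35/2 - 23/(-4 + 13)) = -(35/2 - 23/9) = -1*269/18 = -269/18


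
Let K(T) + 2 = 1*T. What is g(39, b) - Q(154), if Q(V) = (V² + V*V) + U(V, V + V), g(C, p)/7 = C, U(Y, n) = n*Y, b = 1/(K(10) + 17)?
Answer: -94591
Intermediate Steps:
K(T) = -2 + T (K(T) = -2 + 1*T = -2 + T)
b = 1/25 (b = 1/((-2 + 10) + 17) = 1/(8 + 17) = 1/25 ≈ 0.040000)
U(Y, n) = Y*n
g(C, p) = 7*C
Q(V) = 4*V² (Q(V) = (V² + V*V) + V*(V + V) = (V² + V²) + V*(2*V) = 2*V² + 2*V² = 4*V²)
g(39, b) - Q(154) = 7*39 - 4*154² = 273 - 4*23716 = 273 - 1*94864 = 273 - 94864 = -94591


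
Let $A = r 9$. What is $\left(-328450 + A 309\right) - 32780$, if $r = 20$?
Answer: $-305610$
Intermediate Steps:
$A = 180$ ($A = 20 \cdot 9 = 180$)
$\left(-328450 + A 309\right) - 32780 = \left(-328450 + 180 \cdot 309\right) - 32780 = \left(-328450 + 55620\right) - 32780 = -272830 - 32780 = -305610$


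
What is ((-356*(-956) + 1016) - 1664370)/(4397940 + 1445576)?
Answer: -661509/2921758 ≈ -0.22641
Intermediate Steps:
((-356*(-956) + 1016) - 1664370)/(4397940 + 1445576) = ((340336 + 1016) - 1664370)/5843516 = (341352 - 1664370)*(1/5843516) = -1323018*1/5843516 = -661509/2921758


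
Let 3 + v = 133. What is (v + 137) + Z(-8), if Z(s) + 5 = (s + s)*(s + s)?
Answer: 518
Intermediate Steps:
v = 130 (v = -3 + 133 = 130)
Z(s) = -5 + 4*s**2 (Z(s) = -5 + (s + s)*(s + s) = -5 + (2*s)*(2*s) = -5 + 4*s**2)
(v + 137) + Z(-8) = (130 + 137) + (-5 + 4*(-8)**2) = 267 + (-5 + 4*64) = 267 + (-5 + 256) = 267 + 251 = 518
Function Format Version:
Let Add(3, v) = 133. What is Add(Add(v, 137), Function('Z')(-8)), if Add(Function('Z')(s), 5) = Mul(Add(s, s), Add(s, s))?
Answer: 518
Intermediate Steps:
v = 130 (v = Add(-3, 133) = 130)
Function('Z')(s) = Add(-5, Mul(4, Pow(s, 2))) (Function('Z')(s) = Add(-5, Mul(Add(s, s), Add(s, s))) = Add(-5, Mul(Mul(2, s), Mul(2, s))) = Add(-5, Mul(4, Pow(s, 2))))
Add(Add(v, 137), Function('Z')(-8)) = Add(Add(130, 137), Add(-5, Mul(4, Pow(-8, 2)))) = Add(267, Add(-5, Mul(4, 64))) = Add(267, Add(-5, 256)) = Add(267, 251) = 518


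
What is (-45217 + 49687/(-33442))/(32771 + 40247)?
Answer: -1512196601/2441867956 ≈ -0.61928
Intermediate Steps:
(-45217 + 49687/(-33442))/(32771 + 40247) = (-45217 + 49687*(-1/33442))/73018 = (-45217 - 49687/33442)*(1/73018) = -1512196601/33442*1/73018 = -1512196601/2441867956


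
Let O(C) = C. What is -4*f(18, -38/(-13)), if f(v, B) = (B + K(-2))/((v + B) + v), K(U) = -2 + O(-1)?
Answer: 2/253 ≈ 0.0079051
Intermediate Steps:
K(U) = -3 (K(U) = -2 - 1 = -3)
f(v, B) = (-3 + B)/(B + 2*v) (f(v, B) = (B - 3)/((v + B) + v) = (-3 + B)/((B + v) + v) = (-3 + B)/(B + 2*v))
-4*f(18, -38/(-13)) = -4*(-3 - 38/(-13))/(-38/(-13) + 2*18) = -4*(-3 - 38*(-1/13))/(-38*(-1/13) + 36) = -4*(-3 + 38/13)/(38/13 + 36) = -4*(-1)/(506/13*13) = -26*(-1)/(253*13) = -4*(-1/506) = 2/253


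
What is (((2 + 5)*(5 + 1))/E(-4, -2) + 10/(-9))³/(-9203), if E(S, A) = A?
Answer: 7880599/6708987 ≈ 1.1746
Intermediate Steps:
(((2 + 5)*(5 + 1))/E(-4, -2) + 10/(-9))³/(-9203) = (((2 + 5)*(5 + 1))/(-2) + 10/(-9))³/(-9203) = ((7*6)*(-½) + 10*(-⅑))³*(-1/9203) = (42*(-½) - 10/9)³*(-1/9203) = (-21 - 10/9)³*(-1/9203) = (-199/9)³*(-1/9203) = -7880599/729*(-1/9203) = 7880599/6708987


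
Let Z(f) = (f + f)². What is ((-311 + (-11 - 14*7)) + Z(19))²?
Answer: 1048576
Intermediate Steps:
Z(f) = 4*f² (Z(f) = (2*f)² = 4*f²)
((-311 + (-11 - 14*7)) + Z(19))² = ((-311 + (-11 - 14*7)) + 4*19²)² = ((-311 + (-11 - 98)) + 4*361)² = ((-311 - 109) + 1444)² = (-420 + 1444)² = 1024² = 1048576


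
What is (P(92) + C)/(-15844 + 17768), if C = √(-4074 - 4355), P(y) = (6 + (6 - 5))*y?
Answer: 161/481 + I*√8429/1924 ≈ 0.33472 + 0.047718*I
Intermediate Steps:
P(y) = 7*y (P(y) = (6 + 1)*y = 7*y)
C = I*√8429 (C = √(-8429) = I*√8429 ≈ 91.81*I)
(P(92) + C)/(-15844 + 17768) = (7*92 + I*√8429)/(-15844 + 17768) = (644 + I*√8429)/1924 = (644 + I*√8429)*(1/1924) = 161/481 + I*√8429/1924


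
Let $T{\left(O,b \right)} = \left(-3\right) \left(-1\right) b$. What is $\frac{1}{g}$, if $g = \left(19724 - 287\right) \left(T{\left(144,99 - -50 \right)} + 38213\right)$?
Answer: $\frac{1}{751434420} \approx 1.3308 \cdot 10^{-9}$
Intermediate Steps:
$T{\left(O,b \right)} = 3 b$
$g = 751434420$ ($g = \left(19724 - 287\right) \left(3 \left(99 - -50\right) + 38213\right) = 19437 \left(3 \left(99 + 50\right) + 38213\right) = 19437 \left(3 \cdot 149 + 38213\right) = 19437 \left(447 + 38213\right) = 19437 \cdot 38660 = 751434420$)
$\frac{1}{g} = \frac{1}{751434420}$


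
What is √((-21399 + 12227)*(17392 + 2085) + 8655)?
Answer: I*√178634389 ≈ 13365.0*I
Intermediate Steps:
√((-21399 + 12227)*(17392 + 2085) + 8655) = √(-9172*19477 + 8655) = √(-178643044 + 8655) = √(-178634389) = I*√178634389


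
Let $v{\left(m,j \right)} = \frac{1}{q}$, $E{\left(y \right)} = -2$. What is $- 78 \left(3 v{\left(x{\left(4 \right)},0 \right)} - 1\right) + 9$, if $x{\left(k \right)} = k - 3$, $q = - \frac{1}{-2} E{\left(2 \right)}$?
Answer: $321$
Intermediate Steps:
$q = -1$ ($q = - \frac{1}{-2} \left(-2\right) = \left(-1\right) \left(- \frac{1}{2}\right) \left(-2\right) = \frac{1}{2} \left(-2\right) = -1$)
$x{\left(k \right)} = -3 + k$ ($x{\left(k \right)} = k - 3 = -3 + k$)
$v{\left(m,j \right)} = -1$ ($v{\left(m,j \right)} = \frac{1}{-1} = -1$)
$- 78 \left(3 v{\left(x{\left(4 \right)},0 \right)} - 1\right) + 9 = - 78 \left(3 \left(-1\right) - 1\right) + 9 = - 78 \left(-3 - 1\right) + 9 = \left(-78\right) \left(-4\right) + 9 = 312 + 9 = 321$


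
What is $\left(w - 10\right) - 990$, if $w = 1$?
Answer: $-999$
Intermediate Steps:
$\left(w - 10\right) - 990 = \left(1 - 10\right) - 990 = -9 - 990 = -999$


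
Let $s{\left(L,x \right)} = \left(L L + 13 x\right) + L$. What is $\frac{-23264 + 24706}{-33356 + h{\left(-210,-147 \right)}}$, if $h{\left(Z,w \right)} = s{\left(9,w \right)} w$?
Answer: $\frac{1442}{234331} \approx 0.0061537$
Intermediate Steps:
$s{\left(L,x \right)} = L + L^{2} + 13 x$ ($s{\left(L,x \right)} = \left(L^{2} + 13 x\right) + L = L + L^{2} + 13 x$)
$h{\left(Z,w \right)} = w \left(90 + 13 w\right)$ ($h{\left(Z,w \right)} = \left(9 + 9^{2} + 13 w\right) w = \left(9 + 81 + 13 w\right) w = \left(90 + 13 w\right) w = w \left(90 + 13 w\right)$)
$\frac{-23264 + 24706}{-33356 + h{\left(-210,-147 \right)}} = \frac{-23264 + 24706}{-33356 - 147 \left(90 + 13 \left(-147\right)\right)} = \frac{1442}{-33356 - 147 \left(90 - 1911\right)} = \frac{1442}{-33356 - -267687} = \frac{1442}{-33356 + 267687} = \frac{1442}{234331}$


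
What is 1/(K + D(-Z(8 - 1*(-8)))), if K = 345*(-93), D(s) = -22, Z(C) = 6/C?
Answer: -1/32107 ≈ -3.1146e-5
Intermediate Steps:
K = -32085
1/(K + D(-Z(8 - 1*(-8)))) = 1/(-32085 - 22) = 1/(-32107) = -1/32107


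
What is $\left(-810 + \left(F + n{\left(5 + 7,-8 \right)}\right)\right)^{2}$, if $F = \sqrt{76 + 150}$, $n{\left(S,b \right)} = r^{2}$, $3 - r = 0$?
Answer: $\left(801 - \sqrt{226}\right)^{2} \approx 6.1774 \cdot 10^{5}$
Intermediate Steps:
$r = 3$ ($r = 3 - 0 = 3 + 0 = 3$)
$n{\left(S,b \right)} = 9$ ($n{\left(S,b \right)} = 3^{2} = 9$)
$F = \sqrt{226} \approx 15.033$
$\left(-810 + \left(F + n{\left(5 + 7,-8 \right)}\right)\right)^{2} = \left(-810 + \left(\sqrt{226} + 9\right)\right)^{2} = \left(-810 + \left(9 + \sqrt{226}\right)\right)^{2} = \left(-801 + \sqrt{226}\right)^{2}$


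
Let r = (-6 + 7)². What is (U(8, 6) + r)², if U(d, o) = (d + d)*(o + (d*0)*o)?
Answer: 9409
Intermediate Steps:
U(d, o) = 2*d*o (U(d, o) = (2*d)*(o + 0*o) = (2*d)*(o + 0) = (2*d)*o = 2*d*o)
r = 1 (r = 1² = 1)
(U(8, 6) + r)² = (2*8*6 + 1)² = (96 + 1)² = 97² = 9409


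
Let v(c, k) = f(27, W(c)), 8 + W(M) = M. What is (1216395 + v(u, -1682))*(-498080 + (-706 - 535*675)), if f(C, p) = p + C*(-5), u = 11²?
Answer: -1045972522803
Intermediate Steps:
u = 121
W(M) = -8 + M
f(C, p) = p - 5*C
v(c, k) = -143 + c (v(c, k) = (-8 + c) - 5*27 = (-8 + c) - 135 = -143 + c)
(1216395 + v(u, -1682))*(-498080 + (-706 - 535*675)) = (1216395 + (-143 + 121))*(-498080 + (-706 - 535*675)) = (1216395 - 22)*(-498080 + (-706 - 361125)) = 1216373*(-498080 - 361831) = 1216373*(-859911) = -1045972522803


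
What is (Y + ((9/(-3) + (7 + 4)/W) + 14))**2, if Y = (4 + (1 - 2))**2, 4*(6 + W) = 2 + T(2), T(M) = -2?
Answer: 11881/36 ≈ 330.03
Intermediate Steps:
W = -6 (W = -6 + (2 - 2)/4 = -6 + (1/4)*0 = -6 + 0 = -6)
Y = 9 (Y = (4 - 1)**2 = 3**2 = 9)
(Y + ((9/(-3) + (7 + 4)/W) + 14))**2 = (9 + ((9/(-3) + (7 + 4)/(-6)) + 14))**2 = (9 + ((9*(-1/3) + 11*(-1/6)) + 14))**2 = (9 + ((-3 - 11/6) + 14))**2 = (9 + (-29/6 + 14))**2 = (9 + 55/6)**2 = (109/6)**2 = 11881/36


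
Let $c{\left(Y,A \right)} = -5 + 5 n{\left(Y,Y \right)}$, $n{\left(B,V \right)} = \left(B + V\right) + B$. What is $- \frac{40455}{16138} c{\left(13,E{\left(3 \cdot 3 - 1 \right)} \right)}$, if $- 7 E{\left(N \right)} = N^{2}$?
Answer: $- \frac{3843225}{8069} \approx -476.29$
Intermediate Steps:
$n{\left(B,V \right)} = V + 2 B$
$E{\left(N \right)} = - \frac{N^{2}}{7}$
$c{\left(Y,A \right)} = -5 + 15 Y$ ($c{\left(Y,A \right)} = -5 + 5 \left(Y + 2 Y\right) = -5 + 5 \cdot 3 Y = -5 + 15 Y$)
$- \frac{40455}{16138} c{\left(13,E{\left(3 \cdot 3 - 1 \right)} \right)} = - \frac{40455}{16138} \left(-5 + 15 \cdot 13\right) = \left(-40455\right) \frac{1}{16138} \left(-5 + 195\right) = \left(- \frac{40455}{16138}\right) 190 = - \frac{3843225}{8069}$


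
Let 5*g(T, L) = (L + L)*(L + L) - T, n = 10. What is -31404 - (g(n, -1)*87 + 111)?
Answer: -157053/5 ≈ -31411.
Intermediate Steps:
g(T, L) = -T/5 + 4*L**2/5 (g(T, L) = ((L + L)*(L + L) - T)/5 = ((2*L)*(2*L) - T)/5 = (4*L**2 - T)/5 = (-T + 4*L**2)/5 = -T/5 + 4*L**2/5)
-31404 - (g(n, -1)*87 + 111) = -31404 - ((-1/5*10 + (4/5)*(-1)**2)*87 + 111) = -31404 - ((-2 + (4/5)*1)*87 + 111) = -31404 - ((-2 + 4/5)*87 + 111) = -31404 - (-6/5*87 + 111) = -31404 - (-522/5 + 111) = -31404 - 1*33/5 = -31404 - 33/5 = -157053/5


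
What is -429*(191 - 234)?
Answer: 18447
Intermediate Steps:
-429*(191 - 234) = -429*(-43) = 18447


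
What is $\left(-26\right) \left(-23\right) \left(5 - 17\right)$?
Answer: $-7176$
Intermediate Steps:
$\left(-26\right) \left(-23\right) \left(5 - 17\right) = 598 \left(5 - 17\right) = 598 \left(-12\right) = -7176$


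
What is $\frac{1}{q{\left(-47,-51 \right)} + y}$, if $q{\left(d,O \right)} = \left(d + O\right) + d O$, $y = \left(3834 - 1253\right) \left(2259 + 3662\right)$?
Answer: $\frac{1}{15284400} \approx 6.5426 \cdot 10^{-8}$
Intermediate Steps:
$y = 15282101$ ($y = 2581 \cdot 5921 = 15282101$)
$q{\left(d,O \right)} = O + d + O d$ ($q{\left(d,O \right)} = \left(O + d\right) + O d = O + d + O d$)
$\frac{1}{q{\left(-47,-51 \right)} + y} = \frac{1}{\left(-51 - 47 - -2397\right) + 15282101} = \frac{1}{\left(-51 - 47 + 2397\right) + 15282101} = \frac{1}{2299 + 15282101} = \frac{1}{15284400}$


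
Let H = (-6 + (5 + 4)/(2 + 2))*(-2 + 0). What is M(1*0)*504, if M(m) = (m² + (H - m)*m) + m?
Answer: 0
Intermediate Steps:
H = 15/2 (H = (-6 + 9/4)*(-2) = -15/4*(-2) = 15/2 ≈ 7.5000)
M(m) = m + m² + m*(15/2 - m) (M(m) = (m² + (15/2 - m)*m) + m = (m² + m*(15/2 - m)) + m = m + m² + m*(15/2 - m))
M(1*0)*504 = (17*(1*0)/2)*504 = ((17/2)*0)*504 = 0*504 = 0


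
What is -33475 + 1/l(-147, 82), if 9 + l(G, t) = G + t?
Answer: -2477151/74 ≈ -33475.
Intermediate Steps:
l(G, t) = -9 + G + t (l(G, t) = -9 + (G + t) = -9 + G + t)
-33475 + 1/l(-147, 82) = -33475 + 1/(-9 - 147 + 82) = -33475 + 1/(-74) = -33475 - 1/74 = -2477151/74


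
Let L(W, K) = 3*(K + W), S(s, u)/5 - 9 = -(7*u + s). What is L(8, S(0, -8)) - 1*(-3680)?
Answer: 4679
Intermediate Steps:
S(s, u) = 45 - 35*u - 5*s (S(s, u) = 45 + 5*(-(7*u + s)) = 45 + 5*(-(s + 7*u)) = 45 + 5*(-s - 7*u) = 45 + (-35*u - 5*s) = 45 - 35*u - 5*s)
L(W, K) = 3*K + 3*W
L(8, S(0, -8)) - 1*(-3680) = (3*(45 - 35*(-8) - 5*0) + 3*8) - 1*(-3680) = (3*(45 + 280 + 0) + 24) + 3680 = (3*325 + 24) + 3680 = (975 + 24) + 3680 = 999 + 3680 = 4679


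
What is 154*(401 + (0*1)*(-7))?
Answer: 61754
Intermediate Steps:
154*(401 + (0*1)*(-7)) = 154*(401 + 0*(-7)) = 154*(401 + 0) = 154*401 = 61754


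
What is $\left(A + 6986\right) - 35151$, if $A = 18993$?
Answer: $-9172$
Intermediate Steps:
$\left(A + 6986\right) - 35151 = \left(18993 + 6986\right) - 35151 = 25979 - 35151 = -9172$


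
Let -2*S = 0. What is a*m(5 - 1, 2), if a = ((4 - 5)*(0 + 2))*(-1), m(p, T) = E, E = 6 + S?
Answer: 12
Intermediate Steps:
S = 0 (S = -½*0 = 0)
E = 6 (E = 6 + 0 = 6)
m(p, T) = 6
a = 2 (a = -1*2*(-1) = -2*(-1) = 2)
a*m(5 - 1, 2) = 2*6 = 12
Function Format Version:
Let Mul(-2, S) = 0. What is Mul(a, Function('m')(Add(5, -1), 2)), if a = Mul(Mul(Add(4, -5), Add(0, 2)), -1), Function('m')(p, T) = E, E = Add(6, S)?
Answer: 12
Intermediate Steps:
S = 0 (S = Mul(Rational(-1, 2), 0) = 0)
E = 6 (E = Add(6, 0) = 6)
Function('m')(p, T) = 6
a = 2 (a = Mul(Mul(-1, 2), -1) = Mul(-2, -1) = 2)
Mul(a, Function('m')(Add(5, -1), 2)) = Mul(2, 6) = 12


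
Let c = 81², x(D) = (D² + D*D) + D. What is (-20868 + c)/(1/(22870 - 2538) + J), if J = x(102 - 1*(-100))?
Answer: -290889924/1663360921 ≈ -0.17488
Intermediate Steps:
x(D) = D + 2*D² (x(D) = (D² + D²) + D = 2*D² + D = D + 2*D²)
J = 81810 (J = (102 - 1*(-100))*(1 + 2*(102 - 1*(-100))) = (102 + 100)*(1 + 2*(102 + 100)) = 202*(1 + 2*202) = 202*(1 + 404) = 202*405 = 81810)
c = 6561
(-20868 + c)/(1/(22870 - 2538) + J) = (-20868 + 6561)/(1/(22870 - 2538) + 81810) = -14307/(1/20332 + 81810) = -14307/1663360921/20332 = -14307*20332/1663360921 = -290889924/1663360921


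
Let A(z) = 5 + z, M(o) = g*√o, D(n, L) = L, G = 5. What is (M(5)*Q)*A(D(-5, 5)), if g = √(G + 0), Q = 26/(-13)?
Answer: -100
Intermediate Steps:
Q = -2 (Q = 26*(-1/13) = -2)
g = √5 (g = √(5 + 0) = √5 ≈ 2.2361)
M(o) = √5*√o
(M(5)*Q)*A(D(-5, 5)) = ((√5*√5)*(-2))*(5 + 5) = (5*(-2))*10 = -10*10 = -100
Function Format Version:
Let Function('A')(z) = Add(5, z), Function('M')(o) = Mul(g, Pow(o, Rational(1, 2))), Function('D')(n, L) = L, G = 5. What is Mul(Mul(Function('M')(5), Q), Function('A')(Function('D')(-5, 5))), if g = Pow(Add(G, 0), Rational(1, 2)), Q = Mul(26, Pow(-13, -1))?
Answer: -100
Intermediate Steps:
Q = -2 (Q = Mul(26, Rational(-1, 13)) = -2)
g = Pow(5, Rational(1, 2)) (g = Pow(Add(5, 0), Rational(1, 2)) = Pow(5, Rational(1, 2)) ≈ 2.2361)
Function('M')(o) = Mul(Pow(5, Rational(1, 2)), Pow(o, Rational(1, 2)))
Mul(Mul(Function('M')(5), Q), Function('A')(Function('D')(-5, 5))) = Mul(Mul(Mul(Pow(5, Rational(1, 2)), Pow(5, Rational(1, 2))), -2), Add(5, 5)) = Mul(Mul(5, -2), 10) = Mul(-10, 10) = -100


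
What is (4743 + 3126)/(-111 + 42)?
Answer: -2623/23 ≈ -114.04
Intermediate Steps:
(4743 + 3126)/(-111 + 42) = 7869/(-69) = 7869*(-1/69) = -2623/23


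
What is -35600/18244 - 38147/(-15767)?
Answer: 33662167/71913287 ≈ 0.46809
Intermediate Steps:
-35600/18244 - 38147/(-15767) = -35600*1/18244 - 38147*(-1/15767) = -8900/4561 + 38147/15767 = 33662167/71913287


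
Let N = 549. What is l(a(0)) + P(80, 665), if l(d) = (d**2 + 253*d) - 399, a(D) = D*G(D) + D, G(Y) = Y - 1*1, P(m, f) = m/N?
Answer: -218971/549 ≈ -398.85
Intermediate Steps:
P(m, f) = m/549
G(Y) = -1 + Y (G(Y) = Y - 1 = -1 + Y)
a(D) = D + D*(-1 + D) (a(D) = D*(-1 + D) + D = D + D*(-1 + D))
l(d) = -399 + d**2 + 253*d
l(a(0)) + P(80, 665) = (-399 + (0**2)**2 + 253*0**2) + (1/549)*80 = (-399 + 0**2 + 253*0) + 80/549 = (-399 + 0 + 0) + 80/549 = -399 + 80/549 = -218971/549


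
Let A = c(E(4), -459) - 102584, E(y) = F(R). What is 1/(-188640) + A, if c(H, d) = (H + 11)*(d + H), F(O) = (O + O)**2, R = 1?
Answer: -20638913761/188640 ≈ -1.0941e+5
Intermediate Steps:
F(O) = 4*O**2 (F(O) = (2*O)**2 = 4*O**2)
E(y) = 4 (E(y) = 4*1**2 = 4*1 = 4)
c(H, d) = (11 + H)*(H + d)
A = -109409 (A = (4**2 + 11*4 + 11*(-459) + 4*(-459)) - 102584 = (16 + 44 - 5049 - 1836) - 102584 = -6825 - 102584 = -109409)
1/(-188640) + A = 1/(-188640) - 109409 = -1/188640 - 109409 = -20638913761/188640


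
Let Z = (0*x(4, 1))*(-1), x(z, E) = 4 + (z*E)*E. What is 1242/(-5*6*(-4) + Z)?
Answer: 207/20 ≈ 10.350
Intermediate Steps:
x(z, E) = 4 + z*E² (x(z, E) = 4 + (E*z)*E = 4 + z*E²)
Z = 0 (Z = (0*(4 + 4*1²))*(-1) = (0*(4 + 4*1))*(-1) = (0*(4 + 4))*(-1) = (0*8)*(-1) = 0*(-1) = 0)
1242/(-5*6*(-4) + Z) = 1242/(-5*6*(-4) + 0) = 1242/(-30*(-4) + 0) = 1242/(120 + 0) = 1242/120 = 1242*(1/120) = 207/20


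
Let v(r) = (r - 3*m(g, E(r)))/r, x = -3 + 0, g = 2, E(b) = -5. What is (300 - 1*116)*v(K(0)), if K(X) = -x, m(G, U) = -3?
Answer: 736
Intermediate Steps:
x = -3
K(X) = 3 (K(X) = -1*(-3) = 3)
v(r) = (9 + r)/r (v(r) = (r - 3*(-3))/r = (r + 9)/r = (9 + r)/r)
(300 - 1*116)*v(K(0)) = (300 - 1*116)*((9 + 3)/3) = (300 - 116)*((1/3)*12) = 184*4 = 736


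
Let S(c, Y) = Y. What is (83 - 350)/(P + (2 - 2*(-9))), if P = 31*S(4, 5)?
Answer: -267/175 ≈ -1.5257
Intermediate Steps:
P = 155 (P = 31*5 = 155)
(83 - 350)/(P + (2 - 2*(-9))) = (83 - 350)/(155 + (2 - 2*(-9))) = -267/(155 + (2 + 18)) = -267/(155 + 20) = -267/175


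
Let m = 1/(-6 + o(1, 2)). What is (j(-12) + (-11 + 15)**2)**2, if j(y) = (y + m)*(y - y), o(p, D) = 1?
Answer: 256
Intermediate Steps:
m = -1/5 (m = 1/(-6 + 1) = 1/(-5) = -1/5 ≈ -0.20000)
j(y) = 0 (j(y) = (y - 1/5)*(y - y) = (-1/5 + y)*0 = 0)
(j(-12) + (-11 + 15)**2)**2 = (0 + (-11 + 15)**2)**2 = (0 + 4**2)**2 = (0 + 16)**2 = 16**2 = 256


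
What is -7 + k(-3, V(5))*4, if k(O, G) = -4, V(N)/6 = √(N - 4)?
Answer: -23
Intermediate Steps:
V(N) = 6*√(-4 + N) (V(N) = 6*√(N - 4) = 6*√(-4 + N))
-7 + k(-3, V(5))*4 = -7 - 4*4 = -7 - 16 = -23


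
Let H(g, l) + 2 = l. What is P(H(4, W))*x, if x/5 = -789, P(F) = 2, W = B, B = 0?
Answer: -7890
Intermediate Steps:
W = 0
H(g, l) = -2 + l
x = -3945 (x = 5*(-789) = -3945)
P(H(4, W))*x = 2*(-3945) = -7890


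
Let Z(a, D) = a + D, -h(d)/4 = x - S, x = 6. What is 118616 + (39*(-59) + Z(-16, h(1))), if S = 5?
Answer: 116295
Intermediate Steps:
h(d) = -4 (h(d) = -4*(6 - 1*5) = -4*(6 - 5) = -4*1 = -4)
Z(a, D) = D + a
118616 + (39*(-59) + Z(-16, h(1))) = 118616 + (39*(-59) + (-4 - 16)) = 118616 + (-2301 - 20) = 118616 - 2321 = 116295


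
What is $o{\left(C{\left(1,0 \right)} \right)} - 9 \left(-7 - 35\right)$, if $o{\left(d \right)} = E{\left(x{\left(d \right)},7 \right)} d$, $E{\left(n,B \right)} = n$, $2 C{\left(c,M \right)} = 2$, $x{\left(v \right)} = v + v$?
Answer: $380$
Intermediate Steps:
$x{\left(v \right)} = 2 v$
$C{\left(c,M \right)} = 1$ ($C{\left(c,M \right)} = \frac{1}{2} \cdot 2 = 1$)
$o{\left(d \right)} = 2 d^{2}$ ($o{\left(d \right)} = 2 d d = 2 d^{2}$)
$o{\left(C{\left(1,0 \right)} \right)} - 9 \left(-7 - 35\right) = 2 \cdot 1^{2} - 9 \left(-7 - 35\right) = 2 \cdot 1 - 9 \left(-42\right) = 2 - -378 = 2 + 378 = 380$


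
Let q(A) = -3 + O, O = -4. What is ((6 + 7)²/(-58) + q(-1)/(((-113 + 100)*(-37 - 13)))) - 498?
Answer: -4721214/9425 ≈ -500.92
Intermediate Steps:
q(A) = -7 (q(A) = -3 - 4 = -7)
((6 + 7)²/(-58) + q(-1)/(((-113 + 100)*(-37 - 13)))) - 498 = ((6 + 7)²/(-58) - 7*1/((-113 + 100)*(-37 - 13))) - 498 = (13²*(-1/58) - 7/((-13*(-50)))) - 498 = (169*(-1/58) - 7/650) - 498 = (-169/58 - 7*1/650) - 498 = (-169/58 - 7/650) - 498 = -27564/9425 - 498 = -4721214/9425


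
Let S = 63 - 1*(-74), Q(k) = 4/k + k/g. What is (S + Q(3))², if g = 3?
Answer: 174724/9 ≈ 19414.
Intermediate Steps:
Q(k) = 4/k + k/3
S = 137 (S = 63 + 74 = 137)
(S + Q(3))² = (137 + (4/3 + (⅓)*3))² = (137 + (4*(⅓) + 1))² = (137 + (4/3 + 1))² = (137 + 7/3)² = (418/3)² = 174724/9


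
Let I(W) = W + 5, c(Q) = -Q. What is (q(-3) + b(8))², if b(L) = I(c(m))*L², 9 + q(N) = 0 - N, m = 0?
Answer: 98596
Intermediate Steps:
I(W) = 5 + W
q(N) = -9 - N (q(N) = -9 + (0 - N) = -9 - N)
b(L) = 5*L² (b(L) = (5 - 1*0)*L² = (5 + 0)*L² = 5*L²)
(q(-3) + b(8))² = ((-9 - 1*(-3)) + 5*8²)² = ((-9 + 3) + 5*64)² = (-6 + 320)² = 314² = 98596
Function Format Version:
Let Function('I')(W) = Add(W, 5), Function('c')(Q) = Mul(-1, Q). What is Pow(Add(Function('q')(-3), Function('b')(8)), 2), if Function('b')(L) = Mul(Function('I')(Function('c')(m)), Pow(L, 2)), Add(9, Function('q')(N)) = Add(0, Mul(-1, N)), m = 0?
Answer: 98596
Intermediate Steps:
Function('I')(W) = Add(5, W)
Function('q')(N) = Add(-9, Mul(-1, N)) (Function('q')(N) = Add(-9, Add(0, Mul(-1, N))) = Add(-9, Mul(-1, N)))
Function('b')(L) = Mul(5, Pow(L, 2)) (Function('b')(L) = Mul(Add(5, Mul(-1, 0)), Pow(L, 2)) = Mul(Add(5, 0), Pow(L, 2)) = Mul(5, Pow(L, 2)))
Pow(Add(Function('q')(-3), Function('b')(8)), 2) = Pow(Add(Add(-9, Mul(-1, -3)), Mul(5, Pow(8, 2))), 2) = Pow(Add(Add(-9, 3), Mul(5, 64)), 2) = Pow(Add(-6, 320), 2) = Pow(314, 2) = 98596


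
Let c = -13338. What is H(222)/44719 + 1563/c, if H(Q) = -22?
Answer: -23396411/198820674 ≈ -0.11768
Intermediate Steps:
H(222)/44719 + 1563/c = -22/44719 + 1563/(-13338) = -22*1/44719 + 1563*(-1/13338) = -22/44719 - 521/4446 = -23396411/198820674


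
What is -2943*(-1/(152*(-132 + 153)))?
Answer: 981/1064 ≈ 0.92199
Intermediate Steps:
-2943*(-1/(152*(-132 + 153))) = -2943/(21*(-152)) = -2943/(-3192) = -2943*(-1/3192) = 981/1064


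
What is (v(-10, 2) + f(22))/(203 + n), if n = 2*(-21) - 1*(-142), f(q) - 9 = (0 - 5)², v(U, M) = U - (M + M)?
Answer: 20/303 ≈ 0.066007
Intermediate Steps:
v(U, M) = U - 2*M
f(q) = 34 (f(q) = 9 + (0 - 5)² = 9 + (-5)² = 9 + 25 = 34)
n = 100 (n = -42 + 142 = 100)
(v(-10, 2) + f(22))/(203 + n) = ((-10 - 2*2) + 34)/(203 + 100) = ((-10 - 4) + 34)/303 = (-14 + 34)*(1/303) = 20*(1/303) = 20/303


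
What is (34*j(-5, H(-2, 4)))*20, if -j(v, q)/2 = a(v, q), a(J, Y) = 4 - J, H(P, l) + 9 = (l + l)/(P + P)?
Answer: -12240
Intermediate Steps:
H(P, l) = -9 + l/P (H(P, l) = -9 + (l + l)/(P + P) = -9 + (2*l)/((2*P)) = -9 + (2*l)*(1/(2*P)) = -9 + l/P)
j(v, q) = -8 + 2*v (j(v, q) = -2*(4 - v) = -8 + 2*v)
(34*j(-5, H(-2, 4)))*20 = (34*(-8 + 2*(-5)))*20 = (34*(-8 - 10))*20 = (34*(-18))*20 = -612*20 = -12240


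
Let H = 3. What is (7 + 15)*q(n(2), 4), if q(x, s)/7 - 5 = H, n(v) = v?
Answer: 1232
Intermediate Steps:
q(x, s) = 56 (q(x, s) = 35 + 7*3 = 35 + 21 = 56)
(7 + 15)*q(n(2), 4) = (7 + 15)*56 = 22*56 = 1232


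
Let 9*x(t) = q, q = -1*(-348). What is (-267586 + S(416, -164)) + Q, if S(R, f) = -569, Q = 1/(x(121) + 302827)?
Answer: -243644828532/908597 ≈ -2.6816e+5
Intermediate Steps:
q = 348
x(t) = 116/3 (x(t) = (1/9)*348 = 116/3)
Q = 3/908597 (Q = 1/(116/3 + 302827) = 1/(908597/3) = 3/908597 ≈ 3.3018e-6)
(-267586 + S(416, -164)) + Q = (-267586 - 569) + 3/908597 = -268155 + 3/908597 = -243644828532/908597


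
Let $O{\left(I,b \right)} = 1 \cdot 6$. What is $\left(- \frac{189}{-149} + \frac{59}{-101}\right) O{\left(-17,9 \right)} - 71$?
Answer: $- \frac{1006691}{15049} \approx -66.894$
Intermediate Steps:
$O{\left(I,b \right)} = 6$
$\left(- \frac{189}{-149} + \frac{59}{-101}\right) O{\left(-17,9 \right)} - 71 = \left(- \frac{189}{-149} + \frac{59}{-101}\right) 6 - 71 = \left(\left(-189\right) \left(- \frac{1}{149}\right) + 59 \left(- \frac{1}{101}\right)\right) 6 - 71 = \left(\frac{189}{149} - \frac{59}{101}\right) 6 - 71 = \frac{10298}{15049} \cdot 6 - 71 = \frac{61788}{15049} - 71 = - \frac{1006691}{15049}$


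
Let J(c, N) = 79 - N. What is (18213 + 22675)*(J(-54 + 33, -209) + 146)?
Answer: 17745392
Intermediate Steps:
(18213 + 22675)*(J(-54 + 33, -209) + 146) = (18213 + 22675)*((79 - 1*(-209)) + 146) = 40888*((79 + 209) + 146) = 40888*(288 + 146) = 40888*434 = 17745392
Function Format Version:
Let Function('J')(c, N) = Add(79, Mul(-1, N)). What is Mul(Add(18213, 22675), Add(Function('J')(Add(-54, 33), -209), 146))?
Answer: 17745392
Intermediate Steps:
Mul(Add(18213, 22675), Add(Function('J')(Add(-54, 33), -209), 146)) = Mul(Add(18213, 22675), Add(Add(79, Mul(-1, -209)), 146)) = Mul(40888, Add(Add(79, 209), 146)) = Mul(40888, Add(288, 146)) = Mul(40888, 434) = 17745392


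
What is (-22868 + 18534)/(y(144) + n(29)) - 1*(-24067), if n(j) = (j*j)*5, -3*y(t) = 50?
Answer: 302388853/12565 ≈ 24066.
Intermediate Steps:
y(t) = -50/3 (y(t) = -1/3*50 = -50/3)
n(j) = 5*j**2 (n(j) = j**2*5 = 5*j**2)
(-22868 + 18534)/(y(144) + n(29)) - 1*(-24067) = (-22868 + 18534)/(-50/3 + 5*29**2) - 1*(-24067) = -4334/(-50/3 + 5*841) + 24067 = -4334/(-50/3 + 4205) + 24067 = -4334/12565/3 + 24067 = -4334*3/12565 + 24067 = -13002/12565 + 24067 = 302388853/12565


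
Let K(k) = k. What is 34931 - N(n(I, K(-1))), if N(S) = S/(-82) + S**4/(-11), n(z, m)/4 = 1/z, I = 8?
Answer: 252062181/7216 ≈ 34931.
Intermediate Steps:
n(z, m) = 4/z
N(S) = -S**4/11 - S/82 (N(S) = S*(-1/82) + S**4*(-1/11) = -S/82 - S**4/11 = -S**4/11 - S/82)
34931 - N(n(I, K(-1))) = 34931 - (-(4/8)**4/11 - 2/(41*8)) = 34931 - (-(4*(1/8))**4/11 - 2/(41*8)) = 34931 - (-(1/2)**4/11 - 1/82*1/2) = 34931 - (-1/11*1/16 - 1/164) = 34931 - (-1/176 - 1/164) = 34931 - 1*(-85/7216) = 34931 + 85/7216 = 252062181/7216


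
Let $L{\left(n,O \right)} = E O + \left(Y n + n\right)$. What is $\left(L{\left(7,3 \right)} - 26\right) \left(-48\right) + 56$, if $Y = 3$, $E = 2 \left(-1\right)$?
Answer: $248$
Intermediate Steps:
$E = -2$
$L{\left(n,O \right)} = - 2 O + 4 n$ ($L{\left(n,O \right)} = - 2 O + \left(3 n + n\right) = - 2 O + 4 n$)
$\left(L{\left(7,3 \right)} - 26\right) \left(-48\right) + 56 = \left(\left(\left(-2\right) 3 + 4 \cdot 7\right) - 26\right) \left(-48\right) + 56 = \left(\left(-6 + 28\right) - 26\right) \left(-48\right) + 56 = \left(22 - 26\right) \left(-48\right) + 56 = \left(-4\right) \left(-48\right) + 56 = 192 + 56 = 248$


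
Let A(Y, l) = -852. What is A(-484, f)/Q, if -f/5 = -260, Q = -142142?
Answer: 6/1001 ≈ 0.0059940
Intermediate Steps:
f = 1300 (f = -5*(-260) = 1300)
A(-484, f)/Q = -852/(-142142) = -852*(-1/142142) = 6/1001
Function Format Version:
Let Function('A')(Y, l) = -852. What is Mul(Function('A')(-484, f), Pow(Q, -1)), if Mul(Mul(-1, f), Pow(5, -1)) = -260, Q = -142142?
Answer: Rational(6, 1001) ≈ 0.0059940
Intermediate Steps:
f = 1300 (f = Mul(-5, -260) = 1300)
Mul(Function('A')(-484, f), Pow(Q, -1)) = Mul(-852, Pow(-142142, -1)) = Mul(-852, Rational(-1, 142142)) = Rational(6, 1001)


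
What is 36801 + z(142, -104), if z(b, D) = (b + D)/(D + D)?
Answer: 3827285/104 ≈ 36801.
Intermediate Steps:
z(b, D) = (D + b)/(2*D) (z(b, D) = (D + b)/((2*D)) = (D + b)*(1/(2*D)) = (D + b)/(2*D))
36801 + z(142, -104) = 36801 + (1/2)*(-104 + 142)/(-104) = 36801 + (1/2)*(-1/104)*38 = 36801 - 19/104 = 3827285/104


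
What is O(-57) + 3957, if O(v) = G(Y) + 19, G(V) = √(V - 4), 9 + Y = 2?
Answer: 3976 + I*√11 ≈ 3976.0 + 3.3166*I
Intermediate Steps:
Y = -7 (Y = -9 + 2 = -7)
G(V) = √(-4 + V)
O(v) = 19 + I*√11 (O(v) = √(-4 - 7) + 19 = √(-11) + 19 = I*√11 + 19 = 19 + I*√11)
O(-57) + 3957 = (19 + I*√11) + 3957 = 3976 + I*√11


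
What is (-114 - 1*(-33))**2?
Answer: 6561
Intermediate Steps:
(-114 - 1*(-33))**2 = (-114 + 33)**2 = (-81)**2 = 6561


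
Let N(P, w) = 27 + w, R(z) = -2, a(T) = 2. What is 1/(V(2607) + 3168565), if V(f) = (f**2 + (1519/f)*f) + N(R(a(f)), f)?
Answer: 1/9969167 ≈ 1.0031e-7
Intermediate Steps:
V(f) = 1546 + f + f**2 (V(f) = (f**2 + (1519/f)*f) + (27 + f) = (f**2 + 1519) + (27 + f) = (1519 + f**2) + (27 + f) = 1546 + f + f**2)
1/(V(2607) + 3168565) = 1/((1546 + 2607 + 2607**2) + 3168565) = 1/((1546 + 2607 + 6796449) + 3168565) = 1/(6800602 + 3168565) = 1/9969167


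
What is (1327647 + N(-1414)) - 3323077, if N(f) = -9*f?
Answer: -1982704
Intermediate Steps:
(1327647 + N(-1414)) - 3323077 = (1327647 - 9*(-1414)) - 3323077 = (1327647 + 12726) - 3323077 = 1340373 - 3323077 = -1982704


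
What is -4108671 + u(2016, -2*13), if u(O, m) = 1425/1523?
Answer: -6257504508/1523 ≈ -4.1087e+6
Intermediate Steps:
u(O, m) = 1425/1523 (u(O, m) = 1425*(1/1523) = 1425/1523)
-4108671 + u(2016, -2*13) = -4108671 + 1425/1523 = -6257504508/1523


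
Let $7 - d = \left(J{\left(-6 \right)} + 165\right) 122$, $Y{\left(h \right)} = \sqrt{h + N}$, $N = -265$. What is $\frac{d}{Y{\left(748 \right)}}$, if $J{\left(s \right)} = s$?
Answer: $- \frac{19391 \sqrt{483}}{483} \approx -882.32$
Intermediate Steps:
$Y{\left(h \right)} = \sqrt{-265 + h}$ ($Y{\left(h \right)} = \sqrt{h - 265} = \sqrt{-265 + h}$)
$d = -19391$ ($d = 7 - \left(-6 + 165\right) 122 = 7 - 159 \cdot 122 = 7 - 19398 = -19391$)
$\frac{d}{Y{\left(748 \right)}} = - \frac{19391}{\sqrt{-265 + 748}} = - \frac{19391}{\sqrt{483}} = - 19391 \frac{\sqrt{483}}{483} = - \frac{19391 \sqrt{483}}{483}$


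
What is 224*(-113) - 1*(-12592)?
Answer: -12720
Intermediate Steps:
224*(-113) - 1*(-12592) = -25312 + 12592 = -12720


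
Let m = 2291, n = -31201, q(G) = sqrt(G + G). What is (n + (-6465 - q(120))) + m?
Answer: -35375 - 4*sqrt(15) ≈ -35391.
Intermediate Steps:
q(G) = sqrt(2)*sqrt(G) (q(G) = sqrt(2*G) = sqrt(2)*sqrt(G))
(n + (-6465 - q(120))) + m = (-31201 + (-6465 - sqrt(2)*sqrt(120))) + 2291 = (-31201 + (-6465 - sqrt(2)*2*sqrt(30))) + 2291 = (-31201 + (-6465 - 4*sqrt(15))) + 2291 = (-37666 - 4*sqrt(15)) + 2291 = -35375 - 4*sqrt(15)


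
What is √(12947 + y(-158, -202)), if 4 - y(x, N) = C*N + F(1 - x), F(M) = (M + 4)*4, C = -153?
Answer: I*√18607 ≈ 136.41*I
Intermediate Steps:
F(M) = 16 + 4*M (F(M) = (4 + M)*4 = 16 + 4*M)
y(x, N) = -16 + 4*x + 153*N (y(x, N) = 4 - (-153*N + (16 + 4*(1 - x))) = 4 - (-153*N + (16 + (4 - 4*x))) = 4 - (-153*N + (20 - 4*x)) = 4 - (20 - 153*N - 4*x) = 4 + (-20 + 4*x + 153*N) = -16 + 4*x + 153*N)
√(12947 + y(-158, -202)) = √(12947 + (-16 + 4*(-158) + 153*(-202))) = √(12947 + (-16 - 632 - 30906)) = √(12947 - 31554) = √(-18607) = I*√18607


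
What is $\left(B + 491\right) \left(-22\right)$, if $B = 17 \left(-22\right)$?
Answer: $-2574$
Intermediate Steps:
$B = -374$
$\left(B + 491\right) \left(-22\right) = \left(-374 + 491\right) \left(-22\right) = 117 \left(-22\right) = -2574$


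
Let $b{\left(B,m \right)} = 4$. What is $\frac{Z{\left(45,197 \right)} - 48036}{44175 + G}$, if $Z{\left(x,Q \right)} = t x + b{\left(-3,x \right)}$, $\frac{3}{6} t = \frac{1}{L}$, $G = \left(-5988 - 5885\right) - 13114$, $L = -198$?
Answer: $- \frac{176119}{70356} \approx -2.5033$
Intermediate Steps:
$G = -24987$ ($G = -11873 - 13114 = -24987$)
$t = - \frac{1}{99}$ ($t = \frac{2}{-198} = 2 \left(- \frac{1}{198}\right) = - \frac{1}{99} \approx -0.010101$)
$Z{\left(x,Q \right)} = 4 - \frac{x}{99}$ ($Z{\left(x,Q \right)} = - \frac{x}{99} + 4 = 4 - \frac{x}{99}$)
$\frac{Z{\left(45,197 \right)} - 48036}{44175 + G} = \frac{\left(4 - \frac{5}{11}\right) - 48036}{44175 - 24987} = \frac{\left(4 - \frac{5}{11}\right) - 48036}{19188} = \left(\frac{39}{11} - 48036\right) \frac{1}{19188} = \left(- \frac{528357}{11}\right) \frac{1}{19188} = - \frac{176119}{70356}$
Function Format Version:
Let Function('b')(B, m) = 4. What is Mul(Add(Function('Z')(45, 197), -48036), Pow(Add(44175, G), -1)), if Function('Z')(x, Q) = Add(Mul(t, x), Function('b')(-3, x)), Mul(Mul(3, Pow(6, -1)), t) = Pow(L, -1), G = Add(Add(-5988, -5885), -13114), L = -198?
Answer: Rational(-176119, 70356) ≈ -2.5033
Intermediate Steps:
G = -24987 (G = Add(-11873, -13114) = -24987)
t = Rational(-1, 99) (t = Mul(2, Pow(-198, -1)) = Mul(2, Rational(-1, 198)) = Rational(-1, 99) ≈ -0.010101)
Function('Z')(x, Q) = Add(4, Mul(Rational(-1, 99), x)) (Function('Z')(x, Q) = Add(Mul(Rational(-1, 99), x), 4) = Add(4, Mul(Rational(-1, 99), x)))
Mul(Add(Function('Z')(45, 197), -48036), Pow(Add(44175, G), -1)) = Mul(Add(Add(4, Mul(Rational(-1, 99), 45)), -48036), Pow(Add(44175, -24987), -1)) = Mul(Add(Add(4, Rational(-5, 11)), -48036), Pow(19188, -1)) = Mul(Add(Rational(39, 11), -48036), Rational(1, 19188)) = Mul(Rational(-528357, 11), Rational(1, 19188)) = Rational(-176119, 70356)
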